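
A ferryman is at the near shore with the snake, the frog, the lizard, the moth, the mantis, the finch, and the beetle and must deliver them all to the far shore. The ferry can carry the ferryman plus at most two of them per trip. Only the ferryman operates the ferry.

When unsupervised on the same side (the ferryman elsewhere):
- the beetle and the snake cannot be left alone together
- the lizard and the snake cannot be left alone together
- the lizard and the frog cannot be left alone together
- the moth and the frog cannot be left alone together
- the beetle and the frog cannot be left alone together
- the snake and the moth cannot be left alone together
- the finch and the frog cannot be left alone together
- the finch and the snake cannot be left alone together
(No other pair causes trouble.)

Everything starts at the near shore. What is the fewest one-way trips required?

9

Counting alone: the ferryman can take at most 2 across per trip to the far shore, so moving all 7 needs at least 4 loaded trips out, with a return between consecutive ones — at least 7 crossings.
The safety rule pushes this higher. Following every safe sequence of crossings, the most of the 7 that can be at the far shore as the ferry arrives there on crossing 7 is 6 — never all 7.
So no plan with fewer than 9 crossings exists, and this one achieves 9:
1. Ferryman goes to the far shore with the frog and the snake.  [the near shore: the beetle, the finch, the lizard, the mantis, the moth | the far shore: the frog, the snake]
2. Ferryman goes back to the near shore alone.  [the near shore: the beetle, the finch, the lizard, the mantis, the moth | the far shore: the frog, the snake]
3. Ferryman goes to the far shore with the mantis.  [the near shore: the beetle, the finch, the lizard, the moth | the far shore: the frog, the mantis, the snake]
4. Ferryman goes back to the near shore alone.  [the near shore: the beetle, the finch, the lizard, the moth | the far shore: the frog, the mantis, the snake]
5. Ferryman goes to the far shore with the lizard and the moth.  [the near shore: the beetle, the finch | the far shore: the frog, the lizard, the mantis, the moth, the snake]
6. Ferryman goes back to the near shore with the frog and the snake.  [the near shore: the beetle, the finch, the frog, the snake | the far shore: the lizard, the mantis, the moth]
7. Ferryman goes to the far shore with the beetle and the finch.  [the near shore: the frog, the snake | the far shore: the beetle, the finch, the lizard, the mantis, the moth]
8. Ferryman goes back to the near shore alone.  [the near shore: the frog, the snake | the far shore: the beetle, the finch, the lizard, the mantis, the moth]
9. Ferryman goes to the far shore with the frog and the snake.  [the near shore: — | the far shore: the beetle, the finch, the frog, the lizard, the mantis, the moth, the snake]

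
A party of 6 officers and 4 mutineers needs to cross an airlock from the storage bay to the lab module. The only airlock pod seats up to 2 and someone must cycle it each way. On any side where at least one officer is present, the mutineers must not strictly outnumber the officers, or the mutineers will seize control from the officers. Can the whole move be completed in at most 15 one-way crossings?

Counting alone: each trip to the lab module takes at most 2 across and each return brings at least 1 back, so after t trips out (and t−1 returns) at most 2t − (t−1) of the 10 are across; that first reaches 10 at t = 9, so at least 17 crossings are needed.
Since 15 < 17, 15 crossings cannot be enough. (The shortest complete plan in fact takes 17:)
1. 2 mutineers → the lab module.  (the storage bay: 6O 2M; the lab module: 0O 2M)
2. 1 mutineer ← the storage bay.  (the storage bay: 6O 3M; the lab module: 0O 1M)
3. 2 mutineers → the lab module.  (the storage bay: 6O 1M; the lab module: 0O 3M)
4. 1 mutineer ← the storage bay.  (the storage bay: 6O 2M; the lab module: 0O 2M)
5. 2 officers → the lab module.  (the storage bay: 4O 2M; the lab module: 2O 2M)
6. 1 mutineer ← the storage bay.  (the storage bay: 4O 3M; the lab module: 2O 1M)
7. 1 officer and 1 mutineer → the lab module.  (the storage bay: 3O 2M; the lab module: 3O 2M)
8. 1 mutineer ← the storage bay.  (the storage bay: 3O 3M; the lab module: 3O 1M)
9. 2 mutineers → the lab module.  (the storage bay: 3O 1M; the lab module: 3O 3M)
10. 1 mutineer ← the storage bay.  (the storage bay: 3O 2M; the lab module: 3O 2M)
11. 1 officer and 1 mutineer → the lab module.  (the storage bay: 2O 1M; the lab module: 4O 3M)
12. 1 mutineer ← the storage bay.  (the storage bay: 2O 2M; the lab module: 4O 2M)
13. 2 mutineers → the lab module.  (the storage bay: 2O 0M; the lab module: 4O 4M)
14. 1 mutineer ← the storage bay.  (the storage bay: 2O 1M; the lab module: 4O 3M)
15. 1 officer and 1 mutineer → the lab module.  (the storage bay: 1O 0M; the lab module: 5O 4M)
16. 1 mutineer ← the storage bay.  (the storage bay: 1O 1M; the lab module: 5O 3M)
17. 1 officer and 1 mutineer → the lab module.  (the storage bay: 0O 0M; the lab module: 6O 4M)

No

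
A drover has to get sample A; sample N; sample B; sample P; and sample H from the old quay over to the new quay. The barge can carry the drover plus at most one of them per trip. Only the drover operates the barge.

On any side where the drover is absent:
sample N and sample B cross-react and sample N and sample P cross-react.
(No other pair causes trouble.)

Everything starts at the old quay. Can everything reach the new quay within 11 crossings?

Yes

Yes — this plan uses 11 crossings (≤ 11):
1. Drover goes to the new quay with sample N.
2. Drover goes back to the old quay alone.
3. Drover goes to the new quay with sample A.
4. Drover goes back to the old quay alone.
5. Drover goes to the new quay with sample B.
6. Drover goes back to the old quay with sample N.
7. Drover goes to the new quay with sample P.
8. Drover goes back to the old quay alone.
9. Drover goes to the new quay with sample H.
10. Drover goes back to the old quay alone.
11. Drover goes to the new quay with sample N.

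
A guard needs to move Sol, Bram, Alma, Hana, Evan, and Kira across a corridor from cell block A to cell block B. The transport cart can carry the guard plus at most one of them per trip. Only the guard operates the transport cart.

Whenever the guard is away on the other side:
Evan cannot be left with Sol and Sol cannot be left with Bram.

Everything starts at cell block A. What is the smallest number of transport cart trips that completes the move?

13

Counting alone: the guard can take at most 1 across per trip to cell block B, so moving all 6 needs at least 6 loaded trips out, with a return between consecutive ones — at least 11 crossings.
The safety rule pushes this higher. Following every safe sequence of crossings, the most of the 6 that can be at cell block B as the transport cart arrives there on crossing 11 is 5 — never all 6.
So no plan with fewer than 13 crossings exists, and this one achieves 13:
1. Guard goes to cell block B with Sol.  [cell block A: Alma, Bram, Evan, Hana, Kira | cell block B: Sol]
2. Guard goes back to cell block A alone.  [cell block A: Alma, Bram, Evan, Hana, Kira | cell block B: Sol]
3. Guard goes to cell block B with Bram.  [cell block A: Alma, Evan, Hana, Kira | cell block B: Bram, Sol]
4. Guard goes back to cell block A with Sol.  [cell block A: Alma, Evan, Hana, Kira, Sol | cell block B: Bram]
5. Guard goes to cell block B with Evan.  [cell block A: Alma, Hana, Kira, Sol | cell block B: Bram, Evan]
6. Guard goes back to cell block A alone.  [cell block A: Alma, Hana, Kira, Sol | cell block B: Bram, Evan]
7. Guard goes to cell block B with Alma.  [cell block A: Hana, Kira, Sol | cell block B: Alma, Bram, Evan]
8. Guard goes back to cell block A alone.  [cell block A: Hana, Kira, Sol | cell block B: Alma, Bram, Evan]
9. Guard goes to cell block B with Hana.  [cell block A: Kira, Sol | cell block B: Alma, Bram, Evan, Hana]
10. Guard goes back to cell block A alone.  [cell block A: Kira, Sol | cell block B: Alma, Bram, Evan, Hana]
11. Guard goes to cell block B with Kira.  [cell block A: Sol | cell block B: Alma, Bram, Evan, Hana, Kira]
12. Guard goes back to cell block A alone.  [cell block A: Sol | cell block B: Alma, Bram, Evan, Hana, Kira]
13. Guard goes to cell block B with Sol.  [cell block A: — | cell block B: Alma, Bram, Evan, Hana, Kira, Sol]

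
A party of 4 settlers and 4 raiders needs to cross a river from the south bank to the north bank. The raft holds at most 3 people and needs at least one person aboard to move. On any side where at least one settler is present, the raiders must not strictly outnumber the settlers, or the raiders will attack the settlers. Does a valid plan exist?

Yes

1. 2 raiders → the north bank.  (the south bank: 4S 2R; the north bank: 0S 2R)
2. 1 raider ← the south bank.  (the south bank: 4S 3R; the north bank: 0S 1R)
3. 3 raiders → the north bank.  (the south bank: 4S 0R; the north bank: 0S 4R)
4. 1 raider ← the south bank.  (the south bank: 4S 1R; the north bank: 0S 3R)
5. 3 settlers → the north bank.  (the south bank: 1S 1R; the north bank: 3S 3R)
6. 1 settler and 1 raider ← the south bank.  (the south bank: 2S 2R; the north bank: 2S 2R)
7. 2 settlers → the north bank.  (the south bank: 0S 2R; the north bank: 4S 2R)
8. 1 raider ← the south bank.  (the south bank: 0S 3R; the north bank: 4S 1R)
9. 3 raiders → the north bank.  (the south bank: 0S 0R; the north bank: 4S 4R)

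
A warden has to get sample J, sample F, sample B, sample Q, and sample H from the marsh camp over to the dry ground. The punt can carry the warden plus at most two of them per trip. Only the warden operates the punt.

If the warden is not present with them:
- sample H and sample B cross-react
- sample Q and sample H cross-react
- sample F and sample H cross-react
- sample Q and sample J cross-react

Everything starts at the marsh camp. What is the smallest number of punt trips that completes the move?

5

Counting alone: the warden can take at most 2 across per trip to the dry ground, so moving all 5 needs at least 3 loaded trips out, with a return between consecutive ones — at least 5 crossings.
The plan below uses exactly 5 crossings, so it is optimal:
1. Warden goes to the dry ground with sample H and sample J.  [the marsh camp: sample B, sample F, sample Q | the dry ground: sample H, sample J]
2. Warden goes back to the marsh camp alone.  [the marsh camp: sample B, sample F, sample Q | the dry ground: sample H, sample J]
3. Warden goes to the dry ground with sample B and sample F.  [the marsh camp: sample Q | the dry ground: sample B, sample F, sample H, sample J]
4. Warden goes back to the marsh camp with sample H.  [the marsh camp: sample H, sample Q | the dry ground: sample B, sample F, sample J]
5. Warden goes to the dry ground with sample H and sample Q.  [the marsh camp: — | the dry ground: sample B, sample F, sample H, sample J, sample Q]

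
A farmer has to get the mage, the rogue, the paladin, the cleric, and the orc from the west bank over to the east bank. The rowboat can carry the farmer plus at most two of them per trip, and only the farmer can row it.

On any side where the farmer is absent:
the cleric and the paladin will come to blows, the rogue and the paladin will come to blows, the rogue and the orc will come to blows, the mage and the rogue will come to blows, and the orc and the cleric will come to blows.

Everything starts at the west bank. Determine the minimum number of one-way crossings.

Counting alone: the farmer can take at most 2 across per trip to the east bank, so moving all 5 needs at least 3 loaded trips out, with a return between consecutive ones — at least 5 crossings.
The safety rule pushes this higher. Following every safe sequence of crossings, the most of the 5 that can be at the east bank as the rowboat arrives there on crossing 5 is 4 — never all 5.
So no plan with fewer than 7 crossings exists, and this one achieves 7:
1. Farmer goes to the east bank with the cleric and the rogue.  [the west bank: the mage, the orc, the paladin | the east bank: the cleric, the rogue]
2. Farmer goes back to the west bank alone.  [the west bank: the mage, the orc, the paladin | the east bank: the cleric, the rogue]
3. Farmer goes to the east bank with the mage.  [the west bank: the orc, the paladin | the east bank: the cleric, the mage, the rogue]
4. Farmer goes back to the west bank with the rogue.  [the west bank: the orc, the paladin, the rogue | the east bank: the cleric, the mage]
5. Farmer goes to the east bank with the orc and the paladin.  [the west bank: the rogue | the east bank: the cleric, the mage, the orc, the paladin]
6. Farmer goes back to the west bank with the cleric.  [the west bank: the cleric, the rogue | the east bank: the mage, the orc, the paladin]
7. Farmer goes to the east bank with the cleric and the rogue.  [the west bank: — | the east bank: the cleric, the mage, the orc, the paladin, the rogue]

7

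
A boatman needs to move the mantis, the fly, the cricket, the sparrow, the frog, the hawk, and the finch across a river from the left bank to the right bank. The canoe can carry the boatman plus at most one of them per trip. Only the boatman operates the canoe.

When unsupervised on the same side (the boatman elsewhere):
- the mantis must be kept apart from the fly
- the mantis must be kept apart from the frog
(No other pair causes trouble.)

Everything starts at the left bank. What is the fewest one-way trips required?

Counting alone: the boatman can take at most 1 across per trip to the right bank, so moving all 7 needs at least 7 loaded trips out, with a return between consecutive ones — at least 13 crossings.
The safety rule pushes this higher. Following every safe sequence of crossings, the most of the 7 that can be at the right bank as the canoe arrives there on crossing 13 is 6 — never all 7.
So no plan with fewer than 15 crossings exists, and this one achieves 15:
1. Boatman goes to the right bank with the mantis.  [the left bank: the cricket, the finch, the fly, the frog, the hawk, the sparrow | the right bank: the mantis]
2. Boatman goes back to the left bank alone.  [the left bank: the cricket, the finch, the fly, the frog, the hawk, the sparrow | the right bank: the mantis]
3. Boatman goes to the right bank with the fly.  [the left bank: the cricket, the finch, the frog, the hawk, the sparrow | the right bank: the fly, the mantis]
4. Boatman goes back to the left bank with the mantis.  [the left bank: the cricket, the finch, the frog, the hawk, the mantis, the sparrow | the right bank: the fly]
5. Boatman goes to the right bank with the frog.  [the left bank: the cricket, the finch, the hawk, the mantis, the sparrow | the right bank: the fly, the frog]
6. Boatman goes back to the left bank alone.  [the left bank: the cricket, the finch, the hawk, the mantis, the sparrow | the right bank: the fly, the frog]
7. Boatman goes to the right bank with the cricket.  [the left bank: the finch, the hawk, the mantis, the sparrow | the right bank: the cricket, the fly, the frog]
8. Boatman goes back to the left bank alone.  [the left bank: the finch, the hawk, the mantis, the sparrow | the right bank: the cricket, the fly, the frog]
9. Boatman goes to the right bank with the sparrow.  [the left bank: the finch, the hawk, the mantis | the right bank: the cricket, the fly, the frog, the sparrow]
10. Boatman goes back to the left bank alone.  [the left bank: the finch, the hawk, the mantis | the right bank: the cricket, the fly, the frog, the sparrow]
11. Boatman goes to the right bank with the hawk.  [the left bank: the finch, the mantis | the right bank: the cricket, the fly, the frog, the hawk, the sparrow]
12. Boatman goes back to the left bank alone.  [the left bank: the finch, the mantis | the right bank: the cricket, the fly, the frog, the hawk, the sparrow]
13. Boatman goes to the right bank with the finch.  [the left bank: the mantis | the right bank: the cricket, the finch, the fly, the frog, the hawk, the sparrow]
14. Boatman goes back to the left bank alone.  [the left bank: the mantis | the right bank: the cricket, the finch, the fly, the frog, the hawk, the sparrow]
15. Boatman goes to the right bank with the mantis.  [the left bank: — | the right bank: the cricket, the finch, the fly, the frog, the hawk, the mantis, the sparrow]

15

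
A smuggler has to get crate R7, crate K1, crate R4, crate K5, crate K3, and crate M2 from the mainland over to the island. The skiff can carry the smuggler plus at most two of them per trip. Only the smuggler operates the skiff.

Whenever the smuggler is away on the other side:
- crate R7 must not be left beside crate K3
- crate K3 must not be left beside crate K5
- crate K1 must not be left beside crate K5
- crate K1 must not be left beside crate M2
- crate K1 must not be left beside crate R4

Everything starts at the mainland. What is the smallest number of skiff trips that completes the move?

Counting alone: the smuggler can take at most 2 across per trip to the island, so moving all 6 needs at least 3 loaded trips out, with a return between consecutive ones — at least 5 crossings.
The safety rule pushes this higher. Following every safe sequence of crossings, the most of the 6 that can be at the island as the skiff arrives there on crossing 5 is 5 — never all 6.
So no plan with fewer than 7 crossings exists, and this one achieves 7:
1. Smuggler goes to the island with crate K1 and crate K3.  [the mainland: crate K5, crate M2, crate R4, crate R7 | the island: crate K1, crate K3]
2. Smuggler goes back to the mainland alone.  [the mainland: crate K5, crate M2, crate R4, crate R7 | the island: crate K1, crate K3]
3. Smuggler goes to the island with crate R4 and crate R7.  [the mainland: crate K5, crate M2 | the island: crate K1, crate K3, crate R4, crate R7]
4. Smuggler goes back to the mainland with crate K1 and crate K3.  [the mainland: crate K1, crate K3, crate K5, crate M2 | the island: crate R4, crate R7]
5. Smuggler goes to the island with crate K5 and crate M2.  [the mainland: crate K1, crate K3 | the island: crate K5, crate M2, crate R4, crate R7]
6. Smuggler goes back to the mainland alone.  [the mainland: crate K1, crate K3 | the island: crate K5, crate M2, crate R4, crate R7]
7. Smuggler goes to the island with crate K1 and crate K3.  [the mainland: — | the island: crate K1, crate K3, crate K5, crate M2, crate R4, crate R7]

7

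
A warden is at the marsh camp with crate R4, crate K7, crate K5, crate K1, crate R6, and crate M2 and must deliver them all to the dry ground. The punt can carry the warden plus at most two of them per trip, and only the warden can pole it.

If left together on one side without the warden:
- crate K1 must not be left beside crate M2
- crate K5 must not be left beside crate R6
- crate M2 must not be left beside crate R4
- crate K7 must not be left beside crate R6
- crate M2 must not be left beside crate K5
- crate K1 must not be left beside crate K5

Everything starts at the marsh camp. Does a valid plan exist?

Whatever the first load, the items left behind include a forbidden pair without the warden. No opening move is safe, so no plan exists.

No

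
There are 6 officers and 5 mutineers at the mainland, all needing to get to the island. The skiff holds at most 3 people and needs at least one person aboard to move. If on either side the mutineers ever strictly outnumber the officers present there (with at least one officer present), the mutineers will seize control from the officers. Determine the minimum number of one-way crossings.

9

Counting alone: each trip to the island takes at most 3 across and each return brings at least 1 back, so after t trips out (and t−1 returns) at most 3t − (t−1) of the 11 are across; that first reaches 11 at t = 5, so at least 9 crossings are needed.
The plan below uses exactly 9 crossings, so it is optimal:
1. 3 mutineers → the island.  (the mainland: 6O 2M; the island: 0O 3M)
2. 1 mutineer ← the mainland.  (the mainland: 6O 3M; the island: 0O 2M)
3. 3 officers → the island.  (the mainland: 3O 3M; the island: 3O 2M)
4. 1 officer ← the mainland.  (the mainland: 4O 3M; the island: 2O 2M)
5. 2 officers and 1 mutineer → the island.  (the mainland: 2O 2M; the island: 4O 3M)
6. 1 officer ← the mainland.  (the mainland: 3O 2M; the island: 3O 3M)
7. 2 officers and 1 mutineer → the island.  (the mainland: 1O 1M; the island: 5O 4M)
8. 1 officer ← the mainland.  (the mainland: 2O 1M; the island: 4O 4M)
9. 2 officers and 1 mutineer → the island.  (the mainland: 0O 0M; the island: 6O 5M)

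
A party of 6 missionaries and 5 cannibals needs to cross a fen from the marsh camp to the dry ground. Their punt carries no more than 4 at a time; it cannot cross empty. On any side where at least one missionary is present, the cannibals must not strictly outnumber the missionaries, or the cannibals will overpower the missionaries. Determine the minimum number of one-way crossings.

7

Counting alone: each trip to the dry ground takes at most 4 across and each return brings at least 1 back, so after t trips out (and t−1 returns) at most 4t − (t−1) of the 11 are across; that first reaches 11 at t = 4, so at least 7 crossings are needed.
The plan below uses exactly 7 crossings, so it is optimal:
1. 2 cannibals → the dry ground.  (the marsh camp: 6M 3C; the dry ground: 0M 2C)
2. 1 cannibal ← the marsh camp.  (the marsh camp: 6M 4C; the dry ground: 0M 1C)
3. 4 cannibals → the dry ground.  (the marsh camp: 6M 0C; the dry ground: 0M 5C)
4. 1 cannibal ← the marsh camp.  (the marsh camp: 6M 1C; the dry ground: 0M 4C)
5. 4 missionaries → the dry ground.  (the marsh camp: 2M 1C; the dry ground: 4M 4C)
6. 1 cannibal ← the marsh camp.  (the marsh camp: 2M 2C; the dry ground: 4M 3C)
7. 2 missionaries and 2 cannibals → the dry ground.  (the marsh camp: 0M 0C; the dry ground: 6M 5C)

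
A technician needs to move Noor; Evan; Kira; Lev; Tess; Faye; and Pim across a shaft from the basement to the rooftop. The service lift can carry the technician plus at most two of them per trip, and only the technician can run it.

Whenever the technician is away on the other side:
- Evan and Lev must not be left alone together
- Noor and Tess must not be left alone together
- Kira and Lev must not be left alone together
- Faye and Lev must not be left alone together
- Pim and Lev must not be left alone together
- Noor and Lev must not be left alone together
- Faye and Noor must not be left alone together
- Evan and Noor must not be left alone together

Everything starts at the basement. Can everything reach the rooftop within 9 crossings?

No

Counting alone: the technician can take at most 2 across per trip to the rooftop, so moving all 7 needs at least 4 loaded trips out, with a return between consecutive ones — at least 7 crossings.
The safety rule pushes this higher. Following every safe sequence of crossings, the most of the 7 that can be at the rooftop as the service lift arrives there on crossings 7, 9 is 5, 6 respectively — never all 7.
So the move cannot be finished within 9 crossings. (The shortest complete plan takes 11:)
1. Technician goes to the rooftop with Lev and Noor.  [the basement: Evan, Faye, Kira, Pim, Tess | the rooftop: Lev, Noor]
2. Technician goes back to the basement with Noor.  [the basement: Evan, Faye, Kira, Noor, Pim, Tess | the rooftop: Lev]
3. Technician goes to the rooftop with Kira and Noor.  [the basement: Evan, Faye, Pim, Tess | the rooftop: Kira, Lev, Noor]
4. Technician goes back to the basement with Lev.  [the basement: Evan, Faye, Lev, Pim, Tess | the rooftop: Kira, Noor]
5. Technician goes to the rooftop with Lev and Pim.  [the basement: Evan, Faye, Tess | the rooftop: Kira, Lev, Noor, Pim]
6. Technician goes back to the basement with Lev.  [the basement: Evan, Faye, Lev, Tess | the rooftop: Kira, Noor, Pim]
7. Technician goes to the rooftop with Evan and Faye.  [the basement: Lev, Tess | the rooftop: Evan, Faye, Kira, Noor, Pim]
8. Technician goes back to the basement with Noor.  [the basement: Lev, Noor, Tess | the rooftop: Evan, Faye, Kira, Pim]
9. Technician goes to the rooftop with Noor and Tess.  [the basement: Lev | the rooftop: Evan, Faye, Kira, Noor, Pim, Tess]
10. Technician goes back to the basement with Noor.  [the basement: Lev, Noor | the rooftop: Evan, Faye, Kira, Pim, Tess]
11. Technician goes to the rooftop with Lev and Noor.  [the basement: — | the rooftop: Evan, Faye, Kira, Lev, Noor, Pim, Tess]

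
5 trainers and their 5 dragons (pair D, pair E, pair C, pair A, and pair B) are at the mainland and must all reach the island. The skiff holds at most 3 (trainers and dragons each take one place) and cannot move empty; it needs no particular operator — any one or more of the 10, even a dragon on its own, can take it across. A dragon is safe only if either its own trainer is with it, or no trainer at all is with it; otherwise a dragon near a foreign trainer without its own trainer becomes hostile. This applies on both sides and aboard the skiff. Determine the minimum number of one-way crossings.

Counting alone: each trip to the island takes at most 3 across and each return brings at least 1 back, so after t trips out (and t−1 returns) at most 3t − (t−1) of the 10 are across; that first reaches 10 at t = 5, so at least 9 crossings are needed.
The safety rule pushes this higher. Following every safe sequence of crossings, the most of the 10 that can be at the island as the skiff arrives there on crossing 9 is 9 — never all 10.
So no plan with fewer than 11 crossings exists, and this one achieves 11:
1. dragon D and trainer D cross → the island.
2. trainer D crosses ← the mainland.
3. dragon A, dragon C, and dragon E cross → the island.
4. dragon D crosses ← the mainland.
5. trainer A, trainer C, and trainer E cross → the island.
6. dragon E and trainer E cross ← the mainland.
7. trainer B, trainer D, and trainer E cross → the island.
8. dragon C crosses ← the mainland.
9. dragon D and dragon E cross → the island.
10. dragon D crosses ← the mainland.
11. dragon B, dragon C, and dragon D cross → the island.

11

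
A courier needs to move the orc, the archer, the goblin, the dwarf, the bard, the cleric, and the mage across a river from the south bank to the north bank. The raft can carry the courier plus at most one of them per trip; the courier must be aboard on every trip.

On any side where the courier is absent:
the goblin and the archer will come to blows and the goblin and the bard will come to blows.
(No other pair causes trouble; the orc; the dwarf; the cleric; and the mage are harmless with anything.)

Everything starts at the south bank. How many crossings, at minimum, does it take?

Counting alone: the courier can take at most 1 across per trip to the north bank, so moving all 7 needs at least 7 loaded trips out, with a return between consecutive ones — at least 13 crossings.
The safety rule pushes this higher. Following every safe sequence of crossings, the most of the 7 that can be at the north bank as the raft arrives there on crossing 13 is 6 — never all 7.
So no plan with fewer than 15 crossings exists, and this one achieves 15:
1. Courier goes to the north bank with the goblin.
2. Courier goes back to the south bank alone.
3. Courier goes to the north bank with the orc.
4. Courier goes back to the south bank alone.
5. Courier goes to the north bank with the archer.
6. Courier goes back to the south bank with the goblin.
7. Courier goes to the north bank with the bard.
8. Courier goes back to the south bank alone.
9. Courier goes to the north bank with the dwarf.
10. Courier goes back to the south bank alone.
11. Courier goes to the north bank with the cleric.
12. Courier goes back to the south bank alone.
13. Courier goes to the north bank with the mage.
14. Courier goes back to the south bank alone.
15. Courier goes to the north bank with the goblin.

15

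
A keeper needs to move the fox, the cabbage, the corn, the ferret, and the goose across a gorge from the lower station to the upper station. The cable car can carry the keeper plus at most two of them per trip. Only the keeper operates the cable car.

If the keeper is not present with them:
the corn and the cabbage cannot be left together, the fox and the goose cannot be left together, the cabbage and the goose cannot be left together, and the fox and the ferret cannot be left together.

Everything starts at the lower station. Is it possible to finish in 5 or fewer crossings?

Counting alone: the keeper can take at most 2 across per trip to the upper station, so moving all 5 needs at least 3 loaded trips out, with a return between consecutive ones — at least 5 crossings.
The safety rule pushes this higher. Following every safe sequence of crossings, the most of the 5 that can be at the upper station as the cable car arrives there on crossing 5 is 4 — never all 5.
So the move cannot be finished within 5 crossings. (The shortest complete plan takes 7:)
1. Keeper goes to the upper station with the cabbage and the fox.  [the lower station: the corn, the ferret, the goose | the upper station: the cabbage, the fox]
2. Keeper goes back to the lower station alone.  [the lower station: the corn, the ferret, the goose | the upper station: the cabbage, the fox]
3. Keeper goes to the upper station with the corn.  [the lower station: the ferret, the goose | the upper station: the cabbage, the corn, the fox]
4. Keeper goes back to the lower station with the cabbage.  [the lower station: the cabbage, the ferret, the goose | the upper station: the corn, the fox]
5. Keeper goes to the upper station with the ferret and the goose.  [the lower station: the cabbage | the upper station: the corn, the ferret, the fox, the goose]
6. Keeper goes back to the lower station with the fox.  [the lower station: the cabbage, the fox | the upper station: the corn, the ferret, the goose]
7. Keeper goes to the upper station with the cabbage and the fox.  [the lower station: — | the upper station: the cabbage, the corn, the ferret, the fox, the goose]

No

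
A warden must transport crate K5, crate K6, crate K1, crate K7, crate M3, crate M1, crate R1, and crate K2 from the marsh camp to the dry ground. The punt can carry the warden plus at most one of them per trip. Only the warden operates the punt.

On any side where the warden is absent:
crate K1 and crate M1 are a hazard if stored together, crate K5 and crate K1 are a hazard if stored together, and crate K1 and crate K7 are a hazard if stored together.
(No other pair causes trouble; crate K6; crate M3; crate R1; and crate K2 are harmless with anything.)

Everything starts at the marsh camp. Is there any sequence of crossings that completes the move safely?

Following every safe sequence of crossings from the start, the most of the 8 that can be at the dry ground as the punt arrives there on crossings 1, 3, 5, 7, 9, 11 is 1, 2, 3, 4, 5, 6 respectively; the best ever achieved is 6 of 8.
From crossing 13 on, no configuration arises that was not already reachable earlier: only 144 distinct safe configurations (who is on which side, and where the punt is) can ever be reached, none of them has everyone across, and every continuation just revisits them. So no valid plan exists.

No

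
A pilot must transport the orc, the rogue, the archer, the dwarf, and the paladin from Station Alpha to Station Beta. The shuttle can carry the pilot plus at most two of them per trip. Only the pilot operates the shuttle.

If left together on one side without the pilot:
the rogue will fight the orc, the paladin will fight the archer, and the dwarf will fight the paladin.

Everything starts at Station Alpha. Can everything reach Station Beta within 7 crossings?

Yes

Yes — this plan uses 5 crossings (≤ 7):
1. Pilot goes to Station Beta with the orc and the paladin.
2. Pilot goes back to Station Alpha alone.
3. Pilot goes to Station Beta with the archer and the dwarf.
4. Pilot goes back to Station Alpha with the paladin.
5. Pilot goes to Station Beta with the paladin and the rogue.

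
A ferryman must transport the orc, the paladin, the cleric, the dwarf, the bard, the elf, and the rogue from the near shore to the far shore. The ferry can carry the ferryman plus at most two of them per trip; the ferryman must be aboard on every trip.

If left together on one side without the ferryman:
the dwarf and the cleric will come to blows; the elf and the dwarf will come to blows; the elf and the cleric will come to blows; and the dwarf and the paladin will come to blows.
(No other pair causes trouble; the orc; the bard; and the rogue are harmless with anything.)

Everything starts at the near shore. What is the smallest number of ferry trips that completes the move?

11

Counting alone: the ferryman can take at most 2 across per trip to the far shore, so moving all 7 needs at least 4 loaded trips out, with a return between consecutive ones — at least 7 crossings.
The safety rule pushes this higher. Following every safe sequence of crossings, the most of the 7 that can be at the far shore as the ferry arrives there on crossings 7, 9 is 5, 6 respectively — never all 7.
So no plan with fewer than 11 crossings exists, and this one achieves 11:
1. Ferryman goes to the far shore with the cleric and the dwarf.
2. Ferryman goes back to the near shore with the cleric.
3. Ferryman goes to the far shore with the cleric and the orc.
4. Ferryman goes back to the near shore with the cleric.
5. Ferryman goes to the far shore with the cleric and the paladin.
6. Ferryman goes back to the near shore with the dwarf.
7. Ferryman goes to the far shore with the bard and the dwarf.
8. Ferryman goes back to the near shore with the dwarf.
9. Ferryman goes to the far shore with the dwarf and the rogue.
10. Ferryman goes back to the near shore with the dwarf.
11. Ferryman goes to the far shore with the dwarf and the elf.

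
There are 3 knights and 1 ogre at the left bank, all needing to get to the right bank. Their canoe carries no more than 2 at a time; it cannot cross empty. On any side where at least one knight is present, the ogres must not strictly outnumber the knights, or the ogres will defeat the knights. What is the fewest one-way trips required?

Counting alone: each trip to the right bank takes at most 2 across and each return brings at least 1 back, so after t trips out (and t−1 returns) at most 2t − (t−1) of the 4 are across; that first reaches 4 at t = 3, so at least 5 crossings are needed.
The plan below uses exactly 5 crossings, so it is optimal:
1. 1 knight and 1 ogre → the right bank.  (the left bank: 2K 0O; the right bank: 1K 1O)
2. 1 ogre ← the left bank.  (the left bank: 2K 1O; the right bank: 1K 0O)
3. 1 knight and 1 ogre → the right bank.  (the left bank: 1K 0O; the right bank: 2K 1O)
4. 1 ogre ← the left bank.  (the left bank: 1K 1O; the right bank: 2K 0O)
5. 1 knight and 1 ogre → the right bank.  (the left bank: 0K 0O; the right bank: 3K 1O)

5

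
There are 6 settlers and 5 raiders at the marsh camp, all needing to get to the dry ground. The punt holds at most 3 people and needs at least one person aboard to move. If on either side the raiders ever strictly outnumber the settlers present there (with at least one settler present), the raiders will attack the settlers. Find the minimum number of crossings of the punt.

9

Counting alone: each trip to the dry ground takes at most 3 across and each return brings at least 1 back, so after t trips out (and t−1 returns) at most 3t − (t−1) of the 11 are across; that first reaches 11 at t = 5, so at least 9 crossings are needed.
The plan below uses exactly 9 crossings, so it is optimal:
1. 3 raiders → the dry ground.  (the marsh camp: 6S 2R; the dry ground: 0S 3R)
2. 1 raider ← the marsh camp.  (the marsh camp: 6S 3R; the dry ground: 0S 2R)
3. 3 settlers → the dry ground.  (the marsh camp: 3S 3R; the dry ground: 3S 2R)
4. 1 settler ← the marsh camp.  (the marsh camp: 4S 3R; the dry ground: 2S 2R)
5. 2 settlers and 1 raider → the dry ground.  (the marsh camp: 2S 2R; the dry ground: 4S 3R)
6. 1 settler ← the marsh camp.  (the marsh camp: 3S 2R; the dry ground: 3S 3R)
7. 2 settlers and 1 raider → the dry ground.  (the marsh camp: 1S 1R; the dry ground: 5S 4R)
8. 1 settler ← the marsh camp.  (the marsh camp: 2S 1R; the dry ground: 4S 4R)
9. 2 settlers and 1 raider → the dry ground.  (the marsh camp: 0S 0R; the dry ground: 6S 5R)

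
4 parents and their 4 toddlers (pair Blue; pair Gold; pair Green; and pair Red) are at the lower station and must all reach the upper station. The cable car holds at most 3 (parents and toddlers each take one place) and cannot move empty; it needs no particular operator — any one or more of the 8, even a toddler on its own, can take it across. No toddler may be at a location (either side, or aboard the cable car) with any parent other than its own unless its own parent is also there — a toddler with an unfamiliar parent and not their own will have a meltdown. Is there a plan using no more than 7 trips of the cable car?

No

Counting alone: each trip to the upper station takes at most 3 across and each return brings at least 1 back, so after t trips out (and t−1 returns) at most 3t − (t−1) of the 8 are across; that first reaches 8 at t = 4, so at least 7 crossings are needed.
The safety rule pushes this higher. Following every safe sequence of crossings, the most of the 8 that can be at the upper station as the cable car arrives there on crossing 7 is 7 — never all 8.
So the move cannot be finished within 7 crossings. (The shortest complete plan takes 9:)
1. parent Blue and toddler Blue cross → the upper station.
2. parent Blue crosses ← the lower station.
3. parent Blue, parent Gold, and toddler Gold cross → the upper station.
4. parent Blue and toddler Blue cross ← the lower station.
5. parent Blue, parent Green, and parent Red cross → the upper station.
6. toddler Gold crosses ← the lower station.
7. toddler Blue and toddler Gold cross → the upper station.
8. toddler Blue crosses ← the lower station.
9. toddler Blue, toddler Green, and toddler Red cross → the upper station.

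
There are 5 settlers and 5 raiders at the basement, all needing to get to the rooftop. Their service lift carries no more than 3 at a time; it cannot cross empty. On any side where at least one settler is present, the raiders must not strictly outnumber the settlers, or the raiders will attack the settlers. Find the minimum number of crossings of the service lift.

11

Counting alone: each trip to the rooftop takes at most 3 across and each return brings at least 1 back, so after t trips out (and t−1 returns) at most 3t − (t−1) of the 10 are across; that first reaches 10 at t = 5, so at least 9 crossings are needed.
The safety rule pushes this higher. Following every safe sequence of crossings, the most of the 10 that can be at the rooftop as the service lift arrives there on crossing 9 is 9 — never all 10.
So no plan with fewer than 11 crossings exists, and this one achieves 11:
1. 2 raiders → the rooftop.  (the basement: 5S 3R; the rooftop: 0S 2R)
2. 1 raider ← the basement.  (the basement: 5S 4R; the rooftop: 0S 1R)
3. 3 raiders → the rooftop.  (the basement: 5S 1R; the rooftop: 0S 4R)
4. 1 raider ← the basement.  (the basement: 5S 2R; the rooftop: 0S 3R)
5. 3 settlers → the rooftop.  (the basement: 2S 2R; the rooftop: 3S 3R)
6. 1 settler and 1 raider ← the basement.  (the basement: 3S 3R; the rooftop: 2S 2R)
7. 3 settlers → the rooftop.  (the basement: 0S 3R; the rooftop: 5S 2R)
8. 1 raider ← the basement.  (the basement: 0S 4R; the rooftop: 5S 1R)
9. 2 raiders → the rooftop.  (the basement: 0S 2R; the rooftop: 5S 3R)
10. 1 raider ← the basement.  (the basement: 0S 3R; the rooftop: 5S 2R)
11. 3 raiders → the rooftop.  (the basement: 0S 0R; the rooftop: 5S 5R)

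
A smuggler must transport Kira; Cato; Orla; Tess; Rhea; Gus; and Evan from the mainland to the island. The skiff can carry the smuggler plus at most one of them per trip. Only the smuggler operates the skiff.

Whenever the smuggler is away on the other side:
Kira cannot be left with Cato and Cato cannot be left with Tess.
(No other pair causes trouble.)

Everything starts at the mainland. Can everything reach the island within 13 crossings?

Counting alone: the smuggler can take at most 1 across per trip to the island, so moving all 7 needs at least 7 loaded trips out, with a return between consecutive ones — at least 13 crossings.
The safety rule pushes this higher. Following every safe sequence of crossings, the most of the 7 that can be at the island as the skiff arrives there on crossing 13 is 6 — never all 7.
So the move cannot be finished within 13 crossings. (The shortest complete plan takes 15:)
1. Smuggler goes to the island with Cato.  [the mainland: Evan, Gus, Kira, Orla, Rhea, Tess | the island: Cato]
2. Smuggler goes back to the mainland alone.  [the mainland: Evan, Gus, Kira, Orla, Rhea, Tess | the island: Cato]
3. Smuggler goes to the island with Kira.  [the mainland: Evan, Gus, Orla, Rhea, Tess | the island: Cato, Kira]
4. Smuggler goes back to the mainland with Cato.  [the mainland: Cato, Evan, Gus, Orla, Rhea, Tess | the island: Kira]
5. Smuggler goes to the island with Tess.  [the mainland: Cato, Evan, Gus, Orla, Rhea | the island: Kira, Tess]
6. Smuggler goes back to the mainland alone.  [the mainland: Cato, Evan, Gus, Orla, Rhea | the island: Kira, Tess]
7. Smuggler goes to the island with Orla.  [the mainland: Cato, Evan, Gus, Rhea | the island: Kira, Orla, Tess]
8. Smuggler goes back to the mainland alone.  [the mainland: Cato, Evan, Gus, Rhea | the island: Kira, Orla, Tess]
9. Smuggler goes to the island with Rhea.  [the mainland: Cato, Evan, Gus | the island: Kira, Orla, Rhea, Tess]
10. Smuggler goes back to the mainland alone.  [the mainland: Cato, Evan, Gus | the island: Kira, Orla, Rhea, Tess]
11. Smuggler goes to the island with Gus.  [the mainland: Cato, Evan | the island: Gus, Kira, Orla, Rhea, Tess]
12. Smuggler goes back to the mainland alone.  [the mainland: Cato, Evan | the island: Gus, Kira, Orla, Rhea, Tess]
13. Smuggler goes to the island with Evan.  [the mainland: Cato | the island: Evan, Gus, Kira, Orla, Rhea, Tess]
14. Smuggler goes back to the mainland alone.  [the mainland: Cato | the island: Evan, Gus, Kira, Orla, Rhea, Tess]
15. Smuggler goes to the island with Cato.  [the mainland: — | the island: Cato, Evan, Gus, Kira, Orla, Rhea, Tess]

No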